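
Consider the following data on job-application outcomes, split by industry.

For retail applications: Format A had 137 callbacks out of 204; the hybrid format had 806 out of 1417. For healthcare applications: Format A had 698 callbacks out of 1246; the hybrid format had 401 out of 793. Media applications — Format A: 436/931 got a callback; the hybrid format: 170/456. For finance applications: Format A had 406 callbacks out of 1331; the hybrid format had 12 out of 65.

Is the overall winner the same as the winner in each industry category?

Retail: Format A 137/204 = 67.2%, the hybrid format 806/1417 = 56.9% → Format A
Healthcare: Format A 698/1246 = 56.0%, the hybrid format 401/793 = 50.6% → Format A
Media: Format A 436/931 = 46.8%, the hybrid format 170/456 = 37.3% → Format A
Finance: Format A 406/1331 = 30.5%, the hybrid format 12/65 = 18.5% → Format A
Overall: Format A 1677/3712 = 45.2%, the hybrid format 1389/2731 = 50.9% → the hybrid format
Format A wins each industry group but the hybrid format wins overall — the comparison reverses. Format A's applications skew toward finance, which has a lower base rate.

No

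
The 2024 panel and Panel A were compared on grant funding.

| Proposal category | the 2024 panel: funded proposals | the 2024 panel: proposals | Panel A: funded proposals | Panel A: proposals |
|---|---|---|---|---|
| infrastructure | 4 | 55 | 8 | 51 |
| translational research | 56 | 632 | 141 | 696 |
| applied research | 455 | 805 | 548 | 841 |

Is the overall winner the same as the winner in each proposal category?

Infrastructure: the 2024 panel 4/55 = 7.3%, Panel A 8/51 = 15.7% → Panel A
Translational research: the 2024 panel 56/632 = 8.9%, Panel A 141/696 = 20.3% → Panel A
Applied research: the 2024 panel 455/805 = 56.5%, Panel A 548/841 = 65.2% → Panel A
Overall: the 2024 panel 515/1492 = 34.5%, Panel A 697/1588 = 43.9% → Panel A
Panel A wins overall and in every proposal group — no reversal.

Yes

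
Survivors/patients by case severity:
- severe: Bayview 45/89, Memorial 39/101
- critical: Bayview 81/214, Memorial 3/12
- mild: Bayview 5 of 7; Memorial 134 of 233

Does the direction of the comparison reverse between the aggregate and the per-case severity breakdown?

Yes

Severe: Bayview 45/89 = 50.6%, Memorial 39/101 = 38.6% → Bayview
Critical: Bayview 81/214 = 37.9%, Memorial 3/12 = 25.0% → Bayview
Mild: Bayview 5/7 = 71.4%, Memorial 134/233 = 57.5% → Bayview
Overall: Bayview 131/310 = 42.3%, Memorial 176/346 = 50.9% → Memorial
Bayview wins each case group but Memorial wins overall — the comparison reverses. Bayview's patients skew toward critical, which has a lower base rate.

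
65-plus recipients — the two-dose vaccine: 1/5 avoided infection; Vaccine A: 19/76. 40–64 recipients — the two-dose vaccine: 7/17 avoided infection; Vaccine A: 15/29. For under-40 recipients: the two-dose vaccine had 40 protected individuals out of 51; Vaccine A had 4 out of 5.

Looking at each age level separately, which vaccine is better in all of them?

65-plus: the two-dose vaccine 1/5 = 20.0%, Vaccine A 19/76 = 25.0% → Vaccine A
40–64: the two-dose vaccine 7/17 = 41.2%, Vaccine A 15/29 = 51.7% → Vaccine A
Under-40: the two-dose vaccine 40/51 = 78.4%, Vaccine A 4/5 = 80.0% → Vaccine A
Vaccine A has the higher rate in all 3 groups.

Vaccine A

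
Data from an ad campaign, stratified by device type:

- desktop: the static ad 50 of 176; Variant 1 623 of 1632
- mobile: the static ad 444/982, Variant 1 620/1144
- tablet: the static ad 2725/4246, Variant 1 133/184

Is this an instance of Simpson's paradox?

Yes

Desktop: the static ad 50/176 = 28.4%, Variant 1 623/1632 = 38.2% → Variant 1
Mobile: the static ad 444/982 = 45.2%, Variant 1 620/1144 = 54.2% → Variant 1
Tablet: the static ad 2725/4246 = 64.2%, Variant 1 133/184 = 72.3% → Variant 1
Overall: the static ad 3219/5404 = 59.6%, Variant 1 1376/2960 = 46.5% → the static ad
Variant 1 wins each device group but the static ad wins overall — the comparison reverses. Variant 1's impressions skew toward desktop, which has a lower base rate.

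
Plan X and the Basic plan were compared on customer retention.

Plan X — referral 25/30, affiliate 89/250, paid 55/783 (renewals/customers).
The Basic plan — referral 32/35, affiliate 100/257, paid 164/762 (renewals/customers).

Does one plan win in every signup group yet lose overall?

Referral: Plan X 25/30 = 83.3%, the Basic plan 32/35 = 91.4% → the Basic plan
Affiliate: Plan X 89/250 = 35.6%, the Basic plan 100/257 = 38.9% → the Basic plan
Paid: Plan X 55/783 = 7.0%, the Basic plan 164/762 = 21.5% → the Basic plan
Overall: Plan X 169/1063 = 15.9%, the Basic plan 296/1054 = 28.1% → the Basic plan
The Basic plan wins overall and in every signup group — no reversal.

No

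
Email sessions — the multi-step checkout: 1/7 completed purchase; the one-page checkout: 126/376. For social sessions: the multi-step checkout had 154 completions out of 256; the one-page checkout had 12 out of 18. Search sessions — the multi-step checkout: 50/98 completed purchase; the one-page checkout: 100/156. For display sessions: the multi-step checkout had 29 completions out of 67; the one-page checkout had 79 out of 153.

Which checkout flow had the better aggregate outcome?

the multi-step checkout

Email: the multi-step checkout 1/7 = 14.3%, the one-page checkout 126/376 = 33.5% → the one-page checkout
Social: the multi-step checkout 154/256 = 60.2%, the one-page checkout 12/18 = 66.7% → the one-page checkout
Search: the multi-step checkout 50/98 = 51.0%, the one-page checkout 100/156 = 64.1% → the one-page checkout
Display: the multi-step checkout 29/67 = 43.3%, the one-page checkout 79/153 = 51.6% → the one-page checkout
Overall: the multi-step checkout 234/428 = 54.7%, the one-page checkout 317/703 = 45.1% → the multi-step checkout
(The one-page checkout wins every traffic group but the multi-step checkout wins overall — the one-page checkout's sessions skew toward the low-rate email group.)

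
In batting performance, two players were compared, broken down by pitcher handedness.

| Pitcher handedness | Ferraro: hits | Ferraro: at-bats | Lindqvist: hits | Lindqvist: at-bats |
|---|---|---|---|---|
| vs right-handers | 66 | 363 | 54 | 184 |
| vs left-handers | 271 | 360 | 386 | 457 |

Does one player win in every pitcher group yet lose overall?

No

Vs right-handers: Ferraro 66/363 = 18.2%, Lindqvist 54/184 = 29.3% → Lindqvist
Vs left-handers: Ferraro 271/360 = 75.3%, Lindqvist 386/457 = 84.5% → Lindqvist
Overall: Ferraro 337/723 = 46.6%, Lindqvist 440/641 = 68.6% → Lindqvist
Lindqvist wins overall and in every pitcher group — no reversal.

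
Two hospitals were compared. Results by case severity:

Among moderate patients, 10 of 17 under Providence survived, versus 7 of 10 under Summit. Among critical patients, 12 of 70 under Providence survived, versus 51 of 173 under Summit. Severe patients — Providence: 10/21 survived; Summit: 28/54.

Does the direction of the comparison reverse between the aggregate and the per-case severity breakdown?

No

Moderate: Providence 10/17 = 58.8%, Summit 7/10 = 70.0% → Summit
Critical: Providence 12/70 = 17.1%, Summit 51/173 = 29.5% → Summit
Severe: Providence 10/21 = 47.6%, Summit 28/54 = 51.9% → Summit
Overall: Providence 32/108 = 29.6%, Summit 86/237 = 36.3% → Summit
Summit wins overall and in every case group — no reversal.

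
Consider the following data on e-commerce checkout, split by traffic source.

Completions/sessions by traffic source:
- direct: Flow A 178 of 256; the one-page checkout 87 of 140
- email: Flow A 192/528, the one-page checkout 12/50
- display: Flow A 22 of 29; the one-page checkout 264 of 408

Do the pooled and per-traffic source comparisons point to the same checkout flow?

No

Direct: Flow A 178/256 = 69.5%, the one-page checkout 87/140 = 62.1% → Flow A
Email: Flow A 192/528 = 36.4%, the one-page checkout 12/50 = 24.0% → Flow A
Display: Flow A 22/29 = 75.9%, the one-page checkout 264/408 = 64.7% → Flow A
Overall: Flow A 392/813 = 48.2%, the one-page checkout 363/598 = 60.7% → the one-page checkout
Flow A wins each traffic group but the one-page checkout wins overall — the comparison reverses. Flow A's sessions skew toward email, which has a lower base rate.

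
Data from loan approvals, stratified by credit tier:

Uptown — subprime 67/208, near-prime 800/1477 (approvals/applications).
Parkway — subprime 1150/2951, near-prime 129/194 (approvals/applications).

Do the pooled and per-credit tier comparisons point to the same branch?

Subprime: Uptown 67/208 = 32.2%, Parkway 1150/2951 = 39.0% → Parkway
Near-prime: Uptown 800/1477 = 54.2%, Parkway 129/194 = 66.5% → Parkway
Overall: Uptown 867/1685 = 51.5%, Parkway 1279/3145 = 40.7% → Uptown
Parkway wins each credit group but Uptown wins overall — the comparison reverses. Parkway's applications skew toward subprime, which has a lower base rate.

No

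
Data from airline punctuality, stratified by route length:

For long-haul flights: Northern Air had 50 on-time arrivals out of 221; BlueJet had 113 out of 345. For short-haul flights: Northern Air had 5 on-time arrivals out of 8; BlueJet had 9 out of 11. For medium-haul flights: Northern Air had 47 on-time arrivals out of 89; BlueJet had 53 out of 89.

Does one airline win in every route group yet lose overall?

Long-haul: Northern Air 50/221 = 22.6%, BlueJet 113/345 = 32.8% → BlueJet
Short-haul: Northern Air 5/8 = 62.5%, BlueJet 9/11 = 81.8% → BlueJet
Medium-haul: Northern Air 47/89 = 52.8%, BlueJet 53/89 = 59.6% → BlueJet
Overall: Northern Air 102/318 = 32.1%, BlueJet 175/445 = 39.3% → BlueJet
BlueJet wins overall and in every route group — no reversal.

No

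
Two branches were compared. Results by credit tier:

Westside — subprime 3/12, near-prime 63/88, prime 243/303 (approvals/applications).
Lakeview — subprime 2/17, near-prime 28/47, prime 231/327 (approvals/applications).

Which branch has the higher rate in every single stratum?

Westside

Subprime: Westside 3/12 = 25.0%, Lakeview 2/17 = 11.8% → Westside
Near-prime: Westside 63/88 = 71.6%, Lakeview 28/47 = 59.6% → Westside
Prime: Westside 243/303 = 80.2%, Lakeview 231/327 = 70.6% → Westside
Westside has the higher rate in all 3 groups.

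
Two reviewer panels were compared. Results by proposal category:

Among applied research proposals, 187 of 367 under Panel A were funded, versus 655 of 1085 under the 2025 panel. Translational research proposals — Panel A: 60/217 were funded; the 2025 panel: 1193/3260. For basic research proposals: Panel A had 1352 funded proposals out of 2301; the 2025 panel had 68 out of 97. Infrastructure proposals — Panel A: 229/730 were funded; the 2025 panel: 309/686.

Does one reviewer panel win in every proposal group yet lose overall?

Yes

Applied research: Panel A 187/367 = 51.0%, the 2025 panel 655/1085 = 60.4% → the 2025 panel
Translational research: Panel A 60/217 = 27.6%, the 2025 panel 1193/3260 = 36.6% → the 2025 panel
Basic research: Panel A 1352/2301 = 58.8%, the 2025 panel 68/97 = 70.1% → the 2025 panel
Infrastructure: Panel A 229/730 = 31.4%, the 2025 panel 309/686 = 45.0% → the 2025 panel
Overall: Panel A 1828/3615 = 50.6%, the 2025 panel 2225/5128 = 43.4% → Panel A
The 2025 panel wins each proposal group but Panel A wins overall — the comparison reverses. The 2025 panel's proposals skew toward translational research, which has a lower base rate.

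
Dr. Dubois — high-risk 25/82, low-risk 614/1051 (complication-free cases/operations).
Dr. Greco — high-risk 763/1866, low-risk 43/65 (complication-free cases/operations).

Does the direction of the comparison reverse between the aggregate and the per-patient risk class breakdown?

High-risk: Dr. Dubois 25/82 = 30.5%, Dr. Greco 763/1866 = 40.9% → Dr. Greco
Low-risk: Dr. Dubois 614/1051 = 58.4%, Dr. Greco 43/65 = 66.2% → Dr. Greco
Overall: Dr. Dubois 639/1133 = 56.4%, Dr. Greco 806/1931 = 41.7% → Dr. Dubois
Dr. Greco wins each patient risk group but Dr. Dubois wins overall — the comparison reverses. Dr. Greco's operations skew toward high-risk, which has a lower base rate.

Yes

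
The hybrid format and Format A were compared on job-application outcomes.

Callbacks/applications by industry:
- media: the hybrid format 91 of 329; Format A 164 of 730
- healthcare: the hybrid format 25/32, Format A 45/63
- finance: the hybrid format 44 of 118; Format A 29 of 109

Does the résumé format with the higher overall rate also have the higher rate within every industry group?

Yes

Media: the hybrid format 91/329 = 27.7%, Format A 164/730 = 22.5% → the hybrid format
Healthcare: the hybrid format 25/32 = 78.1%, Format A 45/63 = 71.4% → the hybrid format
Finance: the hybrid format 44/118 = 37.3%, Format A 29/109 = 26.6% → the hybrid format
Overall: the hybrid format 160/479 = 33.4%, Format A 238/902 = 26.4% → the hybrid format
The hybrid format wins overall and in every industry group — no reversal.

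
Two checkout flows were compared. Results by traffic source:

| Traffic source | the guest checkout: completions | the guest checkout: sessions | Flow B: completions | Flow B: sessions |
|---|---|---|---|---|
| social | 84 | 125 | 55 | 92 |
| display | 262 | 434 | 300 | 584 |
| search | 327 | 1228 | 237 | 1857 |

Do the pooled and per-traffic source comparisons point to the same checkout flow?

Yes

Social: the guest checkout 84/125 = 67.2%, Flow B 55/92 = 59.8% → the guest checkout
Display: the guest checkout 262/434 = 60.4%, Flow B 300/584 = 51.4% → the guest checkout
Search: the guest checkout 327/1228 = 26.6%, Flow B 237/1857 = 12.8% → the guest checkout
Overall: the guest checkout 673/1787 = 37.7%, Flow B 592/2533 = 23.4% → the guest checkout
The guest checkout wins overall and in every traffic group — no reversal.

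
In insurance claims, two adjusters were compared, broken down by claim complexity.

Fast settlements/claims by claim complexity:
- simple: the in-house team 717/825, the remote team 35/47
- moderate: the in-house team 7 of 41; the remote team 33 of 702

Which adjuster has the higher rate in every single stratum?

Simple: the in-house team 717/825 = 86.9%, the remote team 35/47 = 74.5% → the in-house team
Moderate: the in-house team 7/41 = 17.1%, the remote team 33/702 = 4.7% → the in-house team
The in-house team has the higher rate in both groups.

the in-house team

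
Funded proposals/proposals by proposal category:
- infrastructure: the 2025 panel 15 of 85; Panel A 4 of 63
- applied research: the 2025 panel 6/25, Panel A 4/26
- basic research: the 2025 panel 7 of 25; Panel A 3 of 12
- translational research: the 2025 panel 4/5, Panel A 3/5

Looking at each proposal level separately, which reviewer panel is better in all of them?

the 2025 panel

Infrastructure: the 2025 panel 15/85 = 17.6%, Panel A 4/63 = 6.3% → the 2025 panel
Applied research: the 2025 panel 6/25 = 24.0%, Panel A 4/26 = 15.4% → the 2025 panel
Basic research: the 2025 panel 7/25 = 28.0%, Panel A 3/12 = 25.0% → the 2025 panel
Translational research: the 2025 panel 4/5 = 80.0%, Panel A 3/5 = 60.0% → the 2025 panel
The 2025 panel has the higher rate in all 4 groups.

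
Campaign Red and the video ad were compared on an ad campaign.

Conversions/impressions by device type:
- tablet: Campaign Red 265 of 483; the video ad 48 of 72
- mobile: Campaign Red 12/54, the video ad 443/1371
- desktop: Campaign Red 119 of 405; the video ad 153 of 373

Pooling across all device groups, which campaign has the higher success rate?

Campaign Red

Tablet: Campaign Red 265/483 = 54.9%, the video ad 48/72 = 66.7% → the video ad
Mobile: Campaign Red 12/54 = 22.2%, the video ad 443/1371 = 32.3% → the video ad
Desktop: Campaign Red 119/405 = 29.4%, the video ad 153/373 = 41.0% → the video ad
Overall: Campaign Red 396/942 = 42.0%, the video ad 644/1816 = 35.5% → Campaign Red
(The video ad wins every device group but Campaign Red wins overall — the video ad's impressions skew toward the low-rate mobile group.)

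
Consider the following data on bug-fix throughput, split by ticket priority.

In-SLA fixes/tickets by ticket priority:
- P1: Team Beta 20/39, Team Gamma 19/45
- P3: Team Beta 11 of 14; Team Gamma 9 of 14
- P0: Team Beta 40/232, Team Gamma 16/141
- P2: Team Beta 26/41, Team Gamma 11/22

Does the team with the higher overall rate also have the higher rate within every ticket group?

Yes

P1: Team Beta 20/39 = 51.3%, Team Gamma 19/45 = 42.2% → Team Beta
P3: Team Beta 11/14 = 78.6%, Team Gamma 9/14 = 64.3% → Team Beta
P0: Team Beta 40/232 = 17.2%, Team Gamma 16/141 = 11.3% → Team Beta
P2: Team Beta 26/41 = 63.4%, Team Gamma 11/22 = 50.0% → Team Beta
Overall: Team Beta 97/326 = 29.8%, Team Gamma 55/222 = 24.8% → Team Beta
Team Beta wins overall and in every ticket group — no reversal.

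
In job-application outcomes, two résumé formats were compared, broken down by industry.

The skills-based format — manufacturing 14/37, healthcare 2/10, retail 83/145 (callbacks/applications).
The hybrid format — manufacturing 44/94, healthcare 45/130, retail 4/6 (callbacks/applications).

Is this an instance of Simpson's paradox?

Yes

Manufacturing: the skills-based format 14/37 = 37.8%, the hybrid format 44/94 = 46.8% → the hybrid format
Healthcare: the skills-based format 2/10 = 20.0%, the hybrid format 45/130 = 34.6% → the hybrid format
Retail: the skills-based format 83/145 = 57.2%, the hybrid format 4/6 = 66.7% → the hybrid format
Overall: the skills-based format 99/192 = 51.6%, the hybrid format 93/230 = 40.4% → the skills-based format
The hybrid format wins each industry group but the skills-based format wins overall — the comparison reverses. The hybrid format's applications skew toward healthcare, which has a lower base rate.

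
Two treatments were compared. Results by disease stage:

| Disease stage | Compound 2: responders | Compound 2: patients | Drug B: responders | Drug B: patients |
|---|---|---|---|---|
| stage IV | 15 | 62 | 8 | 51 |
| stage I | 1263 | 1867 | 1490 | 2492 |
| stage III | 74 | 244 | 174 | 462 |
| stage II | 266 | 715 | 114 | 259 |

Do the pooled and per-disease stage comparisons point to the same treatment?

Stage IV: Compound 2 15/62 = 24.2%, Drug B 8/51 = 15.7% → Compound 2
Stage I: Compound 2 1263/1867 = 67.6%, Drug B 1490/2492 = 59.8% → Compound 2
Stage III: Compound 2 74/244 = 30.3%, Drug B 174/462 = 37.7% → Drug B
Stage II: Compound 2 266/715 = 37.2%, Drug B 114/259 = 44.0% → Drug B
Overall: Compound 2 1618/2888 = 56.0%, Drug B 1786/3264 = 54.7% → Compound 2
Neither sweeps: Compound 2 wins 2 of 4 groups, Drug B wins 2. Compound 2 wins overall but not every group — no Simpson reversal.

No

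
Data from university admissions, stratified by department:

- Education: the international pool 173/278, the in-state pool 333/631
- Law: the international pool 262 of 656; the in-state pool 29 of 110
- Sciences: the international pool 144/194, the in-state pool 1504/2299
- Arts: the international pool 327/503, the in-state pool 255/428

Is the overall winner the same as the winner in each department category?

No

Education: the international pool 173/278 = 62.2%, the in-state pool 333/631 = 52.8% → the international pool
Law: the international pool 262/656 = 39.9%, the in-state pool 29/110 = 26.4% → the international pool
Sciences: the international pool 144/194 = 74.2%, the in-state pool 1504/2299 = 65.4% → the international pool
Arts: the international pool 327/503 = 65.0%, the in-state pool 255/428 = 59.6% → the international pool
Overall: the international pool 906/1631 = 55.5%, the in-state pool 2121/3468 = 61.2% → the in-state pool
The international pool wins each department group but the in-state pool wins overall — the comparison reverses. The international pool's applicants skew toward Law, which has a lower base rate.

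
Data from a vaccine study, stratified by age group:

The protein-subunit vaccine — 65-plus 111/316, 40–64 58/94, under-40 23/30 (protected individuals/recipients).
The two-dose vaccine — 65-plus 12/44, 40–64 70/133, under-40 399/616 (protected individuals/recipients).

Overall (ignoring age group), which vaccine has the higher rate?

65-plus: the protein-subunit vaccine 111/316 = 35.1%, the two-dose vaccine 12/44 = 27.3% → the protein-subunit vaccine
40–64: the protein-subunit vaccine 58/94 = 61.7%, the two-dose vaccine 70/133 = 52.6% → the protein-subunit vaccine
Under-40: the protein-subunit vaccine 23/30 = 76.7%, the two-dose vaccine 399/616 = 64.8% → the protein-subunit vaccine
Overall: the protein-subunit vaccine 192/440 = 43.6%, the two-dose vaccine 481/793 = 60.7% → the two-dose vaccine
(The protein-subunit vaccine wins every age group but the two-dose vaccine wins overall — the protein-subunit vaccine's recipients skew toward the low-rate 65-plus group.)

the two-dose vaccine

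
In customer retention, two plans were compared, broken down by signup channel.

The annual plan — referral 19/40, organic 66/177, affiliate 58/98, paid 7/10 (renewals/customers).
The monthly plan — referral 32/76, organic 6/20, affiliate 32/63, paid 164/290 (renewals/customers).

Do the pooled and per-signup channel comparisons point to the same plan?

No

Referral: the annual plan 19/40 = 47.5%, the monthly plan 32/76 = 42.1% → the annual plan
Organic: the annual plan 66/177 = 37.3%, the monthly plan 6/20 = 30.0% → the annual plan
Affiliate: the annual plan 58/98 = 59.2%, the monthly plan 32/63 = 50.8% → the annual plan
Paid: the annual plan 7/10 = 70.0%, the monthly plan 164/290 = 56.6% → the annual plan
Overall: the annual plan 150/325 = 46.2%, the monthly plan 234/449 = 52.1% → the monthly plan
The annual plan wins each signup group but the monthly plan wins overall — the comparison reverses. The annual plan's customers skew toward organic, which has a lower base rate.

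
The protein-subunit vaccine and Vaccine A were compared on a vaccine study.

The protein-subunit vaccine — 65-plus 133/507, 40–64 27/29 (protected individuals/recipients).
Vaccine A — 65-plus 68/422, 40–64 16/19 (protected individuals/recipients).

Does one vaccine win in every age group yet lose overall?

No

65-plus: the protein-subunit vaccine 133/507 = 26.2%, Vaccine A 68/422 = 16.1% → the protein-subunit vaccine
40–64: the protein-subunit vaccine 27/29 = 93.1%, Vaccine A 16/19 = 84.2% → the protein-subunit vaccine
Overall: the protein-subunit vaccine 160/536 = 29.9%, Vaccine A 84/441 = 19.0% → the protein-subunit vaccine
The protein-subunit vaccine wins overall and in every age group — no reversal.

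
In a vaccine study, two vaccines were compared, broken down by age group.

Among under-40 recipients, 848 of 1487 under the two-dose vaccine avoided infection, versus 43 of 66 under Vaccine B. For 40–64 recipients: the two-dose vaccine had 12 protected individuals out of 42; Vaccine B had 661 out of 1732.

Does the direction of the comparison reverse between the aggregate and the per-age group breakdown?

Under-40: the two-dose vaccine 848/1487 = 57.0%, Vaccine B 43/66 = 65.2% → Vaccine B
40–64: the two-dose vaccine 12/42 = 28.6%, Vaccine B 661/1732 = 38.2% → Vaccine B
Overall: the two-dose vaccine 860/1529 = 56.2%, Vaccine B 704/1798 = 39.2% → the two-dose vaccine
Vaccine B wins each age group but the two-dose vaccine wins overall — the comparison reverses. Vaccine B's recipients skew toward 40–64, which has a lower base rate.

Yes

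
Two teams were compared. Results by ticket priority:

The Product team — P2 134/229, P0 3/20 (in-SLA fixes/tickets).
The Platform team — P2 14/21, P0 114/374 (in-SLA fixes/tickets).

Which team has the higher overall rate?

P2: the Product team 134/229 = 58.5%, the Platform team 14/21 = 66.7% → the Platform team
P0: the Product team 3/20 = 15.0%, the Platform team 114/374 = 30.5% → the Platform team
Overall: the Product team 137/249 = 55.0%, the Platform team 128/395 = 32.4% → the Product team
(The Platform team wins every ticket group but the Product team wins overall — the Platform team's tickets skew toward the low-rate P0 group.)

the Product team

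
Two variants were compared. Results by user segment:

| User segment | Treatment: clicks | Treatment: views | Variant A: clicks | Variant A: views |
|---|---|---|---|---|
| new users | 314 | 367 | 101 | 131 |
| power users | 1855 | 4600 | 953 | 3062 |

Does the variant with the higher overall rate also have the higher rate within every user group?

Yes

New users: Treatment 314/367 = 85.6%, Variant A 101/131 = 77.1% → Treatment
Power users: Treatment 1855/4600 = 40.3%, Variant A 953/3062 = 31.1% → Treatment
Overall: Treatment 2169/4967 = 43.7%, Variant A 1054/3193 = 33.0% → Treatment
Treatment wins overall and in every user group — no reversal.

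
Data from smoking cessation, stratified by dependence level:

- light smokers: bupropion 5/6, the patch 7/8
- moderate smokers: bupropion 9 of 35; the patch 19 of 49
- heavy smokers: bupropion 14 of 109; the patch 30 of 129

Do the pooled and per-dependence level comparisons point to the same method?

Light smokers: bupropion 5/6 = 83.3%, the patch 7/8 = 87.5% → the patch
Moderate smokers: bupropion 9/35 = 25.7%, the patch 19/49 = 38.8% → the patch
Heavy smokers: bupropion 14/109 = 12.8%, the patch 30/129 = 23.3% → the patch
Overall: bupropion 28/150 = 18.7%, the patch 56/186 = 30.1% → the patch
The patch wins overall and in every dependence group — no reversal.

Yes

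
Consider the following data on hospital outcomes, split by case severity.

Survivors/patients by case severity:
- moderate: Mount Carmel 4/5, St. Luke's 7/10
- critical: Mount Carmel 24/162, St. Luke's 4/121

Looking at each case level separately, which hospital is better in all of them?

Mount Carmel

Moderate: Mount Carmel 4/5 = 80.0%, St. Luke's 7/10 = 70.0% → Mount Carmel
Critical: Mount Carmel 24/162 = 14.8%, St. Luke's 4/121 = 3.3% → Mount Carmel
Mount Carmel has the higher rate in both groups.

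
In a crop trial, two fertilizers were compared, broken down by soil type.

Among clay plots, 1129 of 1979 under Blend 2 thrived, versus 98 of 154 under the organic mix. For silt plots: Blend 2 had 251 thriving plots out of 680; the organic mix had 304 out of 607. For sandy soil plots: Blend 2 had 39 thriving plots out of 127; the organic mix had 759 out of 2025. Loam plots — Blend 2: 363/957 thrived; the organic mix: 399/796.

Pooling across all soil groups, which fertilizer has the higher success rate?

Blend 2

Clay: Blend 2 1129/1979 = 57.0%, the organic mix 98/154 = 63.6% → the organic mix
Silt: Blend 2 251/680 = 36.9%, the organic mix 304/607 = 50.1% → the organic mix
Sandy soil: Blend 2 39/127 = 30.7%, the organic mix 759/2025 = 37.5% → the organic mix
Loam: Blend 2 363/957 = 37.9%, the organic mix 399/796 = 50.1% → the organic mix
Overall: Blend 2 1782/3743 = 47.6%, the organic mix 1560/3582 = 43.6% → Blend 2
(The organic mix wins every soil group but Blend 2 wins overall — the organic mix's plots skew toward the low-rate sandy soil group.)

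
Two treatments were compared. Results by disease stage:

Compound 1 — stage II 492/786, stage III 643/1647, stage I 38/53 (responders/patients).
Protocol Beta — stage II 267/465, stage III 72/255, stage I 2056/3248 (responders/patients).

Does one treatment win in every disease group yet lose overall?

Stage II: Compound 1 492/786 = 62.6%, Protocol Beta 267/465 = 57.4% → Compound 1
Stage III: Compound 1 643/1647 = 39.0%, Protocol Beta 72/255 = 28.2% → Compound 1
Stage I: Compound 1 38/53 = 71.7%, Protocol Beta 2056/3248 = 63.3% → Compound 1
Overall: Compound 1 1173/2486 = 47.2%, Protocol Beta 2395/3968 = 60.4% → Protocol Beta
Compound 1 wins each disease group but Protocol Beta wins overall — the comparison reverses. Compound 1's patients skew toward stage III, which has a lower base rate.

Yes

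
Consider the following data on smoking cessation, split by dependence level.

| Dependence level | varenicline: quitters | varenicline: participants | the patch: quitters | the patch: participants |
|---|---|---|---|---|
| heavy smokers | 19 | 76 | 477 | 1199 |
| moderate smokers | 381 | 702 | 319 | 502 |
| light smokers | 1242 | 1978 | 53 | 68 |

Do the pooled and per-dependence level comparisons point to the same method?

No

Heavy smokers: varenicline 19/76 = 25.0%, the patch 477/1199 = 39.8% → the patch
Moderate smokers: varenicline 381/702 = 54.3%, the patch 319/502 = 63.5% → the patch
Light smokers: varenicline 1242/1978 = 62.8%, the patch 53/68 = 77.9% → the patch
Overall: varenicline 1642/2756 = 59.6%, the patch 849/1769 = 48.0% → varenicline
The patch wins each dependence group but varenicline wins overall — the comparison reverses. The patch's participants skew toward heavy smokers, which has a lower base rate.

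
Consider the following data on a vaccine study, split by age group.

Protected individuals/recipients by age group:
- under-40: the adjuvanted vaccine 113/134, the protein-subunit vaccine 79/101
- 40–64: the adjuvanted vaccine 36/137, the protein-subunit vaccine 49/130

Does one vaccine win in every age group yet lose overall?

Under-40: the adjuvanted vaccine 113/134 = 84.3%, the protein-subunit vaccine 79/101 = 78.2% → the adjuvanted vaccine
40–64: the adjuvanted vaccine 36/137 = 26.3%, the protein-subunit vaccine 49/130 = 37.7% → the protein-subunit vaccine
Overall: the adjuvanted vaccine 149/271 = 55.0%, the protein-subunit vaccine 128/231 = 55.4% → the protein-subunit vaccine
Neither sweeps: the adjuvanted vaccine wins 1 of 2 groups, the protein-subunit vaccine wins 1. The protein-subunit vaccine wins overall but not every group — no Simpson reversal.

No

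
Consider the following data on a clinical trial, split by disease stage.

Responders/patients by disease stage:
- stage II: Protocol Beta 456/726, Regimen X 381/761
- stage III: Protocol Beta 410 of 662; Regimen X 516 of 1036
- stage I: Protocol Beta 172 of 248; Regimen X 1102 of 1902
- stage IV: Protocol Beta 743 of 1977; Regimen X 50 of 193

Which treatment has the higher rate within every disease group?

Stage II: Protocol Beta 456/726 = 62.8%, Regimen X 381/761 = 50.1% → Protocol Beta
Stage III: Protocol Beta 410/662 = 61.9%, Regimen X 516/1036 = 49.8% → Protocol Beta
Stage I: Protocol Beta 172/248 = 69.4%, Regimen X 1102/1902 = 57.9% → Protocol Beta
Stage IV: Protocol Beta 743/1977 = 37.6%, Regimen X 50/193 = 25.9% → Protocol Beta
Protocol Beta has the higher rate in all 4 groups.

Protocol Beta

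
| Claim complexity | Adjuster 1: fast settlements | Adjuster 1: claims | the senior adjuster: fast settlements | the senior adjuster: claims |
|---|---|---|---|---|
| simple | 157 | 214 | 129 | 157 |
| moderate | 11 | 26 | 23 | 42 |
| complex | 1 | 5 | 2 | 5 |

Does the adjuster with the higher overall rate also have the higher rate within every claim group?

Yes

Simple: Adjuster 1 157/214 = 73.4%, the senior adjuster 129/157 = 82.2% → the senior adjuster
Moderate: Adjuster 1 11/26 = 42.3%, the senior adjuster 23/42 = 54.8% → the senior adjuster
Complex: Adjuster 1 1/5 = 20.0%, the senior adjuster 2/5 = 40.0% → the senior adjuster
Overall: Adjuster 1 169/245 = 69.0%, the senior adjuster 154/204 = 75.5% → the senior adjuster
The senior adjuster wins overall and in every claim group — no reversal.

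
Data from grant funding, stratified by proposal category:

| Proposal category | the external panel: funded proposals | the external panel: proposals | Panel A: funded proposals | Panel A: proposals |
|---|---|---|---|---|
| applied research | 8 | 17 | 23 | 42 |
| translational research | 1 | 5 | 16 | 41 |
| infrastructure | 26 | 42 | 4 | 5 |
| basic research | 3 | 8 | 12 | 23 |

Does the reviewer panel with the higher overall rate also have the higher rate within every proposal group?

No

Applied research: the external panel 8/17 = 47.1%, Panel A 23/42 = 54.8% → Panel A
Translational research: the external panel 1/5 = 20.0%, Panel A 16/41 = 39.0% → Panel A
Infrastructure: the external panel 26/42 = 61.9%, Panel A 4/5 = 80.0% → Panel A
Basic research: the external panel 3/8 = 37.5%, Panel A 12/23 = 52.2% → Panel A
Overall: the external panel 38/72 = 52.8%, Panel A 55/111 = 49.5% → the external panel
Panel A wins each proposal group but the external panel wins overall — the comparison reverses. Panel A's proposals skew toward translational research, which has a lower base rate.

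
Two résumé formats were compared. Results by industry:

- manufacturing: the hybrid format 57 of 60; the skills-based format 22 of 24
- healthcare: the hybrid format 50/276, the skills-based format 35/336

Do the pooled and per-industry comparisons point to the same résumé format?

Manufacturing: the hybrid format 57/60 = 95.0%, the skills-based format 22/24 = 91.7% → the hybrid format
Healthcare: the hybrid format 50/276 = 18.1%, the skills-based format 35/336 = 10.4% → the hybrid format
Overall: the hybrid format 107/336 = 31.8%, the skills-based format 57/360 = 15.8% → the hybrid format
The hybrid format wins overall and in every industry group — no reversal.

Yes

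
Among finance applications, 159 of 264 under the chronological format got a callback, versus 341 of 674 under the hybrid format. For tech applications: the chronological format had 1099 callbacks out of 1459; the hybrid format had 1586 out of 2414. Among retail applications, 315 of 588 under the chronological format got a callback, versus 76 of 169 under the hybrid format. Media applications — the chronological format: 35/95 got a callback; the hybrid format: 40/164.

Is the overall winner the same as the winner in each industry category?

Yes

Finance: the chronological format 159/264 = 60.2%, the hybrid format 341/674 = 50.6% → the chronological format
Tech: the chronological format 1099/1459 = 75.3%, the hybrid format 1586/2414 = 65.7% → the chronological format
Retail: the chronological format 315/588 = 53.6%, the hybrid format 76/169 = 45.0% → the chronological format
Media: the chronological format 35/95 = 36.8%, the hybrid format 40/164 = 24.4% → the chronological format
Overall: the chronological format 1608/2406 = 66.8%, the hybrid format 2043/3421 = 59.7% → the chronological format
The chronological format wins overall and in every industry group — no reversal.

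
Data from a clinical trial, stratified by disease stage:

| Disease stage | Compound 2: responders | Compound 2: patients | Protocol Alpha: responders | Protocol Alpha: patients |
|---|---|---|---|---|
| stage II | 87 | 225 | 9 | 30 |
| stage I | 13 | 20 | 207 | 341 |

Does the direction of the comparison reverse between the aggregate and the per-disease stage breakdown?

Stage II: Compound 2 87/225 = 38.7%, Protocol Alpha 9/30 = 30.0% → Compound 2
Stage I: Compound 2 13/20 = 65.0%, Protocol Alpha 207/341 = 60.7% → Compound 2
Overall: Compound 2 100/245 = 40.8%, Protocol Alpha 216/371 = 58.2% → Protocol Alpha
Compound 2 wins each disease group but Protocol Alpha wins overall — the comparison reverses. Compound 2's patients skew toward stage II, which has a lower base rate.

Yes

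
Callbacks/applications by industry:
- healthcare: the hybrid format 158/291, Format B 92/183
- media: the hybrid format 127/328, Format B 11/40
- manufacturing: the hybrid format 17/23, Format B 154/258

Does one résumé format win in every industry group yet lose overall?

Healthcare: the hybrid format 158/291 = 54.3%, Format B 92/183 = 50.3% → the hybrid format
Media: the hybrid format 127/328 = 38.7%, Format B 11/40 = 27.5% → the hybrid format
Manufacturing: the hybrid format 17/23 = 73.9%, Format B 154/258 = 59.7% → the hybrid format
Overall: the hybrid format 302/642 = 47.0%, Format B 257/481 = 53.4% → Format B
The hybrid format wins each industry group but Format B wins overall — the comparison reverses. The hybrid format's applications skew toward media, which has a lower base rate.

Yes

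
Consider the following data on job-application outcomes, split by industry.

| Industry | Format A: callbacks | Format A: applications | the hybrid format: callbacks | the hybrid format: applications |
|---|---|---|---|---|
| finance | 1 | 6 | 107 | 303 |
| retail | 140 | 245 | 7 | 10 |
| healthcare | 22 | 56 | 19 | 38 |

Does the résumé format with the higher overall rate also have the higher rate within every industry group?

No

Finance: Format A 1/6 = 16.7%, the hybrid format 107/303 = 35.3% → the hybrid format
Retail: Format A 140/245 = 57.1%, the hybrid format 7/10 = 70.0% → the hybrid format
Healthcare: Format A 22/56 = 39.3%, the hybrid format 19/38 = 50.0% → the hybrid format
Overall: Format A 163/307 = 53.1%, the hybrid format 133/351 = 37.9% → Format A
The hybrid format wins each industry group but Format A wins overall — the comparison reverses. The hybrid format's applications skew toward finance, which has a lower base rate.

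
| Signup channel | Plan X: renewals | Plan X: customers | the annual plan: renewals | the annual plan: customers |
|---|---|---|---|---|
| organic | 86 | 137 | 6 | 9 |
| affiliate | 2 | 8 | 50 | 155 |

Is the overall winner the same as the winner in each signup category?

Organic: Plan X 86/137 = 62.8%, the annual plan 6/9 = 66.7% → the annual plan
Affiliate: Plan X 2/8 = 25.0%, the annual plan 50/155 = 32.3% → the annual plan
Overall: Plan X 88/145 = 60.7%, the annual plan 56/164 = 34.1% → Plan X
The annual plan wins each signup group but Plan X wins overall — the comparison reverses. The annual plan's customers skew toward affiliate, which has a lower base rate.

No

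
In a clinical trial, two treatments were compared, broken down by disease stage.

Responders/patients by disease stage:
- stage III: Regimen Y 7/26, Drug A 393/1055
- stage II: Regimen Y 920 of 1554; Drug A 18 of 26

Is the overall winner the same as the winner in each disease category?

No

Stage III: Regimen Y 7/26 = 26.9%, Drug A 393/1055 = 37.3% → Drug A
Stage II: Regimen Y 920/1554 = 59.2%, Drug A 18/26 = 69.2% → Drug A
Overall: Regimen Y 927/1580 = 58.7%, Drug A 411/1081 = 38.0% → Regimen Y
Drug A wins each disease group but Regimen Y wins overall — the comparison reverses. Drug A's patients skew toward stage III, which has a lower base rate.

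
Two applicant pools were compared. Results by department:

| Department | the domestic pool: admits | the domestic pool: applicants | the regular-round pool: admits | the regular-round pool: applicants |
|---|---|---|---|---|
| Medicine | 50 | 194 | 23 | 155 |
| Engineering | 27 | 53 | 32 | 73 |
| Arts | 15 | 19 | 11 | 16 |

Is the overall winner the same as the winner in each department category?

Yes

Medicine: the domestic pool 50/194 = 25.8%, the regular-round pool 23/155 = 14.8% → the domestic pool
Engineering: the domestic pool 27/53 = 50.9%, the regular-round pool 32/73 = 43.8% → the domestic pool
Arts: the domestic pool 15/19 = 78.9%, the regular-round pool 11/16 = 68.8% → the domestic pool
Overall: the domestic pool 92/266 = 34.6%, the regular-round pool 66/244 = 27.0% → the domestic pool
The domestic pool wins overall and in every department group — no reversal.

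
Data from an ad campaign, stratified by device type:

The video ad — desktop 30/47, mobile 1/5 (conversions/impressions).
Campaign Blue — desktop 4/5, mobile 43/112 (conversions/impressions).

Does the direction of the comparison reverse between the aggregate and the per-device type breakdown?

Yes

Desktop: the video ad 30/47 = 63.8%, Campaign Blue 4/5 = 80.0% → Campaign Blue
Mobile: the video ad 1/5 = 20.0%, Campaign Blue 43/112 = 38.4% → Campaign Blue
Overall: the video ad 31/52 = 59.6%, Campaign Blue 47/117 = 40.2% → the video ad
Campaign Blue wins each device group but the video ad wins overall — the comparison reverses. Campaign Blue's impressions skew toward mobile, which has a lower base rate.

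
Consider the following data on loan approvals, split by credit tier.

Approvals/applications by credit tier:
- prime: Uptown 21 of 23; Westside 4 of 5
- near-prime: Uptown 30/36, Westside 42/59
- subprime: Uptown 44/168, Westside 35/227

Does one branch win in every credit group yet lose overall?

Prime: Uptown 21/23 = 91.3%, Westside 4/5 = 80.0% → Uptown
Near-prime: Uptown 30/36 = 83.3%, Westside 42/59 = 71.2% → Uptown
Subprime: Uptown 44/168 = 26.2%, Westside 35/227 = 15.4% → Uptown
Overall: Uptown 95/227 = 41.9%, Westside 81/291 = 27.8% → Uptown
Uptown wins overall and in every credit group — no reversal.

No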